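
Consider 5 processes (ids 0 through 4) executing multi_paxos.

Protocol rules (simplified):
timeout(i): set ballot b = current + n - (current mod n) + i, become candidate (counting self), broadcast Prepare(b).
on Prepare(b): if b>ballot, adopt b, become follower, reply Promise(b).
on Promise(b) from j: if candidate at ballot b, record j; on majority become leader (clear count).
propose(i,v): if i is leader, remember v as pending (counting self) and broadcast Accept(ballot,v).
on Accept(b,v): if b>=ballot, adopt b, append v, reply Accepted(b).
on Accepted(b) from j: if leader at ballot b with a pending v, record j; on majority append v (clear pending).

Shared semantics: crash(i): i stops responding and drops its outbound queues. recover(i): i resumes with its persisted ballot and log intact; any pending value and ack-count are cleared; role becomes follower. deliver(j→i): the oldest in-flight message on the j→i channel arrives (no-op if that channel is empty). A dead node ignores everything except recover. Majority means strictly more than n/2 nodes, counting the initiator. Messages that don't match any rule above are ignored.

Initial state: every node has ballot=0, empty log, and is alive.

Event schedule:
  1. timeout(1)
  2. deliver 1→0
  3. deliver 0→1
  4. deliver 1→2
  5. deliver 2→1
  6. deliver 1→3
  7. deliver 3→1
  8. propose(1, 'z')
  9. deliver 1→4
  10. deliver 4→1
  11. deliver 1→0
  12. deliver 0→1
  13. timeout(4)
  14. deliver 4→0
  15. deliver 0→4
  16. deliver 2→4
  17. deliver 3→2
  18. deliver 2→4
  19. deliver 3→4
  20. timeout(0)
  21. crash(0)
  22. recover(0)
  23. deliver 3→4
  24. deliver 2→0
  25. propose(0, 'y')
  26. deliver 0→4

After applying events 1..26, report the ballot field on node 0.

e1 timeout(1): 1[cand,b=6,-]
e2 deliver 1→0: 0[foll,b=6,-]
e3 deliver 0→1: ·
e4 deliver 1→2: 2[foll,b=6,-]
e5 deliver 2→1: 1[lead,b=6,-]
e6 deliver 1→3: 3[foll,b=6,-]
e7 deliver 3→1: ·
e8 propose(1,'z'): ·
e9 deliver 1→4: 4[foll,b=6,-]
e10 deliver 4→1: ·
e11 deliver 1→0: 0[foll,b=6,z]
e12 deliver 0→1: ·
e13 timeout(4): 4[cand,b=14,-]
e14 deliver 4→0: 0[foll,b=14,z]
e15 deliver 0→4: ·
e16 deliver 2→4: ·
e17 deliver 3→2: ·
e18 deliver 2→4: ·
e19 deliver 3→4: ·
e20 timeout(0): 0[cand,b=15,z]
e21 crash(0): 0[✗cand,b=15,z]
e22 recover(0): 0[foll,b=15,z]
e23 deliver 3→4: ·
e24 deliver 2→0: ·
e25 propose(0,'y'): ·
e26 deliver 0→4: ·

15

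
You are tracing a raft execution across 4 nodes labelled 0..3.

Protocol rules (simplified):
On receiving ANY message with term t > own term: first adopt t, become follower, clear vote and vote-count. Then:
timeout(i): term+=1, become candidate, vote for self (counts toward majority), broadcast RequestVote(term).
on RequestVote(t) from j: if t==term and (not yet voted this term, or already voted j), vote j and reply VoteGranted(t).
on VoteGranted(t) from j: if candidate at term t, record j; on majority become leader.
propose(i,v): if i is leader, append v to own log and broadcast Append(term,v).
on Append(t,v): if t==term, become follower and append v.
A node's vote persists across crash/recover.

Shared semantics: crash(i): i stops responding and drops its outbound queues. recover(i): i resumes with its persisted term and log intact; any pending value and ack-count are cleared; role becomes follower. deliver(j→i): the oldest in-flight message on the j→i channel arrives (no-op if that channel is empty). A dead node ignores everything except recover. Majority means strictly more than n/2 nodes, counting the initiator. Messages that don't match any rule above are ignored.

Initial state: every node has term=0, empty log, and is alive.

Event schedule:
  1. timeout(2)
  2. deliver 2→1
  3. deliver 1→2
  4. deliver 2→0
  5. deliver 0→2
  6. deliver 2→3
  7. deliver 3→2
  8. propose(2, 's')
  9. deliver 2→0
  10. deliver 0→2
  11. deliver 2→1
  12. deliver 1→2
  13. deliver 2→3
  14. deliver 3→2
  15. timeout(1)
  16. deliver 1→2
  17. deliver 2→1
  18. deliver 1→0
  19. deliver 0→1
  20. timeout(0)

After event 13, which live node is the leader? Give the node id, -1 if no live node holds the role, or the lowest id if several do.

[1] timeout(2) → N2(cand t1 [-])
[2] deliver 2→1 → N1(foll t1 [-])
[3] deliver 1→2 → ∅
[4] deliver 2→0 → N0(foll t1 [-])
[5] deliver 0→2 → N2(lead t1 [-])
[6] deliver 2→3 → N3(foll t1 [-])
[7] deliver 3→2 → ∅
[8] propose(2,'s') → N2(lead t1 [s])
[9] deliver 2→0 → N0(foll t1 [s])
[10] deliver 0→2 → ∅
[11] deliver 2→1 → N1(foll t1 [s])
[12] deliver 1→2 → ∅
[13] deliver 2→3 → N3(foll t1 [s])

2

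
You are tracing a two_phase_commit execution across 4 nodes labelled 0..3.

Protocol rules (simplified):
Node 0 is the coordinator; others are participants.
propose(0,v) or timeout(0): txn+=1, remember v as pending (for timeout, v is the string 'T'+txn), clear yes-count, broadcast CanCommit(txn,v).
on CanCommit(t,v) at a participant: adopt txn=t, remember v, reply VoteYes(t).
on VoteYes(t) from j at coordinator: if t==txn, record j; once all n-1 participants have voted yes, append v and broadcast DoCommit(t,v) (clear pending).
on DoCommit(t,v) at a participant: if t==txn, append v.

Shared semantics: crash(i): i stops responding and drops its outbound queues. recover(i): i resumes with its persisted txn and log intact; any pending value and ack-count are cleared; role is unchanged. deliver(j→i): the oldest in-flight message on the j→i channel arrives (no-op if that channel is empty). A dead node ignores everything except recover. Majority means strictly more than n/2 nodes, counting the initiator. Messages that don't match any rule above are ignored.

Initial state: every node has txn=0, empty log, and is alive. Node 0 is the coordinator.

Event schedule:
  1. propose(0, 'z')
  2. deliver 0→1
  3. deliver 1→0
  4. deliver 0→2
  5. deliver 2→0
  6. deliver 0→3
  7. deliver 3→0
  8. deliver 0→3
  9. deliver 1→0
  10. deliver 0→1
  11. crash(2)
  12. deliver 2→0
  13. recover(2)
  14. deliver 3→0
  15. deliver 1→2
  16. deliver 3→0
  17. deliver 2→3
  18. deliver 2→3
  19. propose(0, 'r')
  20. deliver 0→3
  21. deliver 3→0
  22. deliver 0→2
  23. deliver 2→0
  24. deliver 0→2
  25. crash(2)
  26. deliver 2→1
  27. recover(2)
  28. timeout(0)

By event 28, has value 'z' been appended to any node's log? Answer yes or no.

yes

e1 propose(0,'z'): 0[coor,t=1,-]
e2 deliver 0→1: 1[part,t=1,-]
e3 deliver 1→0: ·
e4 deliver 0→2: 2[part,t=1,-]
e5 deliver 2→0: ·
e6 deliver 0→3: 3[part,t=1,-]
e7 deliver 3→0: 0[coor,t=1,z]
e8 deliver 0→3: 3[part,t=1,z]
e9 deliver 1→0: ·
e10 deliver 0→1: 1[part,t=1,z]
e11 crash(2): 2[✗part,t=1,-]
e12 deliver 2→0: ·
e13 recover(2): 2[part,t=1,-]
e14 deliver 3→0: ·
e15 deliver 1→2: ·
e16 deliver 3→0: ·
e17 deliver 2→3: ·
e18 deliver 2→3: ·
e19 propose(0,'r'): 0[coor,t=2,z]
e20 deliver 0→3: 3[part,t=2,z]
e21 deliver 3→0: ·
e22 deliver 0→2: 2[part,t=1,z]
e23 deliver 2→0: ·
e24 deliver 0→2: 2[part,t=2,z]
e25 crash(2): 2[✗part,t=2,z]
e26 deliver 2→1: ·
e27 recover(2): 2[part,t=2,z]
e28 timeout(0): 0[coor,t=3,z]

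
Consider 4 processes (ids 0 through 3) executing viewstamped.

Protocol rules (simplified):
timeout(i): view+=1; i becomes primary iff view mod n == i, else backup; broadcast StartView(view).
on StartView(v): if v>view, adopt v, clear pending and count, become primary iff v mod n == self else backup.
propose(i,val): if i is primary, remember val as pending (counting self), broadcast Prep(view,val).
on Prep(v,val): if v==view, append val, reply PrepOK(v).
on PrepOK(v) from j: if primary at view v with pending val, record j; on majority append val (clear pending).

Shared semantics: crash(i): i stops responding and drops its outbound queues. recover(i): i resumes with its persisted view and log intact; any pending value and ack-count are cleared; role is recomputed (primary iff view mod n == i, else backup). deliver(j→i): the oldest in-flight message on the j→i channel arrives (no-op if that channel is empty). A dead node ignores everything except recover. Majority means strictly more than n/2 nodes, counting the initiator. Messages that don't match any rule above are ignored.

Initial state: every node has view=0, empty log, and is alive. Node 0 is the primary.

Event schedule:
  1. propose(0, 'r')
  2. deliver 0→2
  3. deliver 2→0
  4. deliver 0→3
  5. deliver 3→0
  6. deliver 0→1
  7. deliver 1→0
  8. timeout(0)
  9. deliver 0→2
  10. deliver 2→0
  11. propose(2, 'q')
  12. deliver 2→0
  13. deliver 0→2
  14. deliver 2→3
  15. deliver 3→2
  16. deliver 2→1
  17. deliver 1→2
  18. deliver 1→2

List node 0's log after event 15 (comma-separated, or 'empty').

1. propose(0,'r'):  nop
2. deliver 0→2:  <2:back v0 r>
3. deliver 2→0:  nop
4. deliver 0→3:  <3:back v0 r>
5. deliver 3→0:  <0:prim v0 r>
6. deliver 0→1:  <1:back v0 r>
7. deliver 1→0:  nop
8. timeout(0):  <0:back v1 r>
9. deliver 0→2:  <2:back v1 r>
10. deliver 2→0:  nop
11. propose(2,'q'):  nop
12. deliver 2→0:  nop
13. deliver 0→2:  nop
14. deliver 2→3:  nop
15. deliver 3→2:  nop

r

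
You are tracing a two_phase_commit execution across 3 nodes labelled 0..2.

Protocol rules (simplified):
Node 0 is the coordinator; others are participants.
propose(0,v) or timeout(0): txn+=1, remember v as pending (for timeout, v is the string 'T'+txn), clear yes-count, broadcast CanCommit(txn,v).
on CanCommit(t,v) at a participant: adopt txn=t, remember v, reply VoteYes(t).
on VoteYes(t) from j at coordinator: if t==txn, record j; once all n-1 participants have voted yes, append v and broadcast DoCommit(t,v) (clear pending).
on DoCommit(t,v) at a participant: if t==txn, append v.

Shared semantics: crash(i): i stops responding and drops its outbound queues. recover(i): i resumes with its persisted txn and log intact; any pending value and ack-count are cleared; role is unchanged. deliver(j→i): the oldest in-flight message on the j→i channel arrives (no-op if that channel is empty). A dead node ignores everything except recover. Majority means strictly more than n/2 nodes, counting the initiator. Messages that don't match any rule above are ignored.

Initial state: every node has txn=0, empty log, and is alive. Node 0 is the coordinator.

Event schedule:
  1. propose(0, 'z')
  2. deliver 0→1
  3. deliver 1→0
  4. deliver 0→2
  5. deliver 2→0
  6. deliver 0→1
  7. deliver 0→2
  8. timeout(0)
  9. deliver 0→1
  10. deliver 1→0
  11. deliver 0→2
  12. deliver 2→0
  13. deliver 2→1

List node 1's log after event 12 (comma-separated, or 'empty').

1. propose(0,'z'):  <0:coor t1 ->
2. deliver 0→1:  <1:part t1 ->
3. deliver 1→0:  nop
4. deliver 0→2:  <2:part t1 ->
5. deliver 2→0:  <0:coor t1 z>
6. deliver 0→1:  <1:part t1 z>
7. deliver 0→2:  <2:part t1 z>
8. timeout(0):  <0:coor t2 z>
9. deliver 0→1:  <1:part t2 z>
10. deliver 1→0:  nop
11. deliver 0→2:  <2:part t2 z>
12. deliver 2→0:  <0:coor t2 z,T2>

z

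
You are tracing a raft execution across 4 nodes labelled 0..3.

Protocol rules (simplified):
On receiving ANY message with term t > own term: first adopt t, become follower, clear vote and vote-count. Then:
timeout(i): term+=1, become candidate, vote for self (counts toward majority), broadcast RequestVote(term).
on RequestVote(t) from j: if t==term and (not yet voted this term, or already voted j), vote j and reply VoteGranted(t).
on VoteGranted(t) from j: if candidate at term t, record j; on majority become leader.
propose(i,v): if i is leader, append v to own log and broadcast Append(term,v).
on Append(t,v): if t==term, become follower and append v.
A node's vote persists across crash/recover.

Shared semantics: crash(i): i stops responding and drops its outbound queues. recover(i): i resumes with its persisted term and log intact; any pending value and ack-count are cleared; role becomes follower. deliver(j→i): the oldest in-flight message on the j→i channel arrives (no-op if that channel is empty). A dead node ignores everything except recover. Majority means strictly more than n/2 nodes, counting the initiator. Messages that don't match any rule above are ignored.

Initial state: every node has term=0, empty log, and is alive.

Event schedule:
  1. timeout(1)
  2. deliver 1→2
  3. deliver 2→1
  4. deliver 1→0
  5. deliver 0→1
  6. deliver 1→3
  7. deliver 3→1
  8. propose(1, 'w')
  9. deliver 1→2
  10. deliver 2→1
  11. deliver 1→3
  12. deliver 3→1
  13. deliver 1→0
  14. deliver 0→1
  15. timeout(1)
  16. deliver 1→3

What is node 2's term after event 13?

1

e1 timeout(1): 1[cand,t=1,-]
e2 deliver 1→2: 2[foll,t=1,-]
e3 deliver 2→1: ·
e4 deliver 1→0: 0[foll,t=1,-]
e5 deliver 0→1: 1[lead,t=1,-]
e6 deliver 1→3: 3[foll,t=1,-]
e7 deliver 3→1: ·
e8 propose(1,'w'): 1[lead,t=1,w]
e9 deliver 1→2: 2[foll,t=1,w]
e10 deliver 2→1: ·
e11 deliver 1→3: 3[foll,t=1,w]
e12 deliver 3→1: ·
e13 deliver 1→0: 0[foll,t=1,w]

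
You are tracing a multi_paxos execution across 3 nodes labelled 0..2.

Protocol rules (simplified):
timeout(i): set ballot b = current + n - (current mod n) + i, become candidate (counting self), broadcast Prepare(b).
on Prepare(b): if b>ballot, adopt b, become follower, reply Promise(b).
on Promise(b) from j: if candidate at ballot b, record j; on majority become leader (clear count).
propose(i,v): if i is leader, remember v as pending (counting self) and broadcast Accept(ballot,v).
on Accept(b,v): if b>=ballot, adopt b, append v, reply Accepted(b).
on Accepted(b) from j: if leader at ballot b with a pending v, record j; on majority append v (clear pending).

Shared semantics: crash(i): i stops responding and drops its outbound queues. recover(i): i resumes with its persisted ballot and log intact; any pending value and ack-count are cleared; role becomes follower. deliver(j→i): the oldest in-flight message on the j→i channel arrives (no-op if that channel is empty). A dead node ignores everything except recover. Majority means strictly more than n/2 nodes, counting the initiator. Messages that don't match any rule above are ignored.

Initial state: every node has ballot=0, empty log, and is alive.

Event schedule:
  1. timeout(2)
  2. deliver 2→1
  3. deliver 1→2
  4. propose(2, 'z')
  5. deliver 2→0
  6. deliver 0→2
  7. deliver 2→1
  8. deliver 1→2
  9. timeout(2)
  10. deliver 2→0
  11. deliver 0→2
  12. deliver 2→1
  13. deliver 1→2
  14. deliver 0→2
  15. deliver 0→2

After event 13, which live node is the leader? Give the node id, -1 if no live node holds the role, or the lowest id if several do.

e1 timeout(2): 2[cand,b=5,-]
e2 deliver 2→1: 1[foll,b=5,-]
e3 deliver 1→2: 2[lead,b=5,-]
e4 propose(2,'z'): ·
e5 deliver 2→0: 0[foll,b=5,-]
e6 deliver 0→2: ·
e7 deliver 2→1: 1[foll,b=5,z]
e8 deliver 1→2: 2[lead,b=5,z]
e9 timeout(2): 2[cand,b=8,z]
e10 deliver 2→0: 0[foll,b=5,z]
e11 deliver 0→2: ·
e12 deliver 2→1: 1[foll,b=8,z]
e13 deliver 1→2: 2[lead,b=8,z]

2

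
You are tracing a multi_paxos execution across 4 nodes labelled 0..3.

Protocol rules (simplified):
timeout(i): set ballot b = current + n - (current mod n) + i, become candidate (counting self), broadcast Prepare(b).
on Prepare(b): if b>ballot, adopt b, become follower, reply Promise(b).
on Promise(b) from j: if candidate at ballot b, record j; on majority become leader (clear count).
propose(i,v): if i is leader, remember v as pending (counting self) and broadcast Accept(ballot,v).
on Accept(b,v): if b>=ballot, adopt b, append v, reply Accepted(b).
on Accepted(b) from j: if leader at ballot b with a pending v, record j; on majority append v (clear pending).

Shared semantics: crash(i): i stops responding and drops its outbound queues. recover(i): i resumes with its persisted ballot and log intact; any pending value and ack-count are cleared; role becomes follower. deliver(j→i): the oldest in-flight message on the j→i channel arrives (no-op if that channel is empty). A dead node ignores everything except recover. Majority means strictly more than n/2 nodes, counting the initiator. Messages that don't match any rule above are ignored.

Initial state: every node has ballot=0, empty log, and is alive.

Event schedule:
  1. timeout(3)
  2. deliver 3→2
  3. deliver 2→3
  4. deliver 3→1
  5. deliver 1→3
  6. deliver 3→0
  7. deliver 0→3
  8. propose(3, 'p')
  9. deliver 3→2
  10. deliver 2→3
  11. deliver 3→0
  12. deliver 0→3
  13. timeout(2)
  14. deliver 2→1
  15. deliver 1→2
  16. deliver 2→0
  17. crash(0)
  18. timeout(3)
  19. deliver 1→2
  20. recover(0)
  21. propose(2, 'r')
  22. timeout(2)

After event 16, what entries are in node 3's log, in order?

p

[1] timeout(3) → N3(cand b7 [-])
[2] deliver 3→2 → N2(foll b7 [-])
[3] deliver 2→3 → ∅
[4] deliver 3→1 → N1(foll b7 [-])
[5] deliver 1→3 → N3(lead b7 [-])
[6] deliver 3→0 → N0(foll b7 [-])
[7] deliver 0→3 → ∅
[8] propose(3,'p') → ∅
[9] deliver 3→2 → N2(foll b7 [p])
[10] deliver 2→3 → ∅
[11] deliver 3→0 → N0(foll b7 [p])
[12] deliver 0→3 → N3(lead b7 [p])
[13] timeout(2) → N2(cand b10 [p])
[14] deliver 2→1 → N1(foll b10 [-])
[15] deliver 1→2 → ∅
[16] deliver 2→0 → N0(foll b10 [p])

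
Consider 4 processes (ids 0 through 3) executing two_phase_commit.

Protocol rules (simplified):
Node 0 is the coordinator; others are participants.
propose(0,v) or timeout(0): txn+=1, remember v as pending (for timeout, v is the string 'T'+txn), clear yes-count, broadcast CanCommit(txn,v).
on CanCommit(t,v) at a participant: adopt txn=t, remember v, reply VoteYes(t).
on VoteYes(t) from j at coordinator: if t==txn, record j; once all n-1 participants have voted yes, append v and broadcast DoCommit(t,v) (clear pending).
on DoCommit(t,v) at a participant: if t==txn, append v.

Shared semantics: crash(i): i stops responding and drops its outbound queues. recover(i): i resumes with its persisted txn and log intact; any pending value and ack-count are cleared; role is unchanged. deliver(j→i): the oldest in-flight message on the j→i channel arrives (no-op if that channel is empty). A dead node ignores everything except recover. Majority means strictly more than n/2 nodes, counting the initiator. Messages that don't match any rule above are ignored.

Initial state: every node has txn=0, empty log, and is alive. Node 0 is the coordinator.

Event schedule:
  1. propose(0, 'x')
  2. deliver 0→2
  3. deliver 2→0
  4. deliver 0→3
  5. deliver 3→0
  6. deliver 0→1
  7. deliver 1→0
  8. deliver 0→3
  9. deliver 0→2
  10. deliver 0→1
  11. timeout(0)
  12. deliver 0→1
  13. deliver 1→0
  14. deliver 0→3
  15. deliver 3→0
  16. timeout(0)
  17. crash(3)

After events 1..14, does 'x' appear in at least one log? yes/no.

step 1 propose(0,'x'): 0={coor,t=1,log=-}
step 2 deliver 0→2: 2={part,t=1,log=-}
step 3 deliver 2→0: —
step 4 deliver 0→3: 3={part,t=1,log=-}
step 5 deliver 3→0: —
step 6 deliver 0→1: 1={part,t=1,log=-}
step 7 deliver 1→0: 0={coor,t=1,log=x}
step 8 deliver 0→3: 3={part,t=1,log=x}
step 9 deliver 0→2: 2={part,t=1,log=x}
step 10 deliver 0→1: 1={part,t=1,log=x}
step 11 timeout(0): 0={coor,t=2,log=x}
step 12 deliver 0→1: 1={part,t=2,log=x}
step 13 deliver 1→0: —
step 14 deliver 0→3: 3={part,t=2,log=x}

yes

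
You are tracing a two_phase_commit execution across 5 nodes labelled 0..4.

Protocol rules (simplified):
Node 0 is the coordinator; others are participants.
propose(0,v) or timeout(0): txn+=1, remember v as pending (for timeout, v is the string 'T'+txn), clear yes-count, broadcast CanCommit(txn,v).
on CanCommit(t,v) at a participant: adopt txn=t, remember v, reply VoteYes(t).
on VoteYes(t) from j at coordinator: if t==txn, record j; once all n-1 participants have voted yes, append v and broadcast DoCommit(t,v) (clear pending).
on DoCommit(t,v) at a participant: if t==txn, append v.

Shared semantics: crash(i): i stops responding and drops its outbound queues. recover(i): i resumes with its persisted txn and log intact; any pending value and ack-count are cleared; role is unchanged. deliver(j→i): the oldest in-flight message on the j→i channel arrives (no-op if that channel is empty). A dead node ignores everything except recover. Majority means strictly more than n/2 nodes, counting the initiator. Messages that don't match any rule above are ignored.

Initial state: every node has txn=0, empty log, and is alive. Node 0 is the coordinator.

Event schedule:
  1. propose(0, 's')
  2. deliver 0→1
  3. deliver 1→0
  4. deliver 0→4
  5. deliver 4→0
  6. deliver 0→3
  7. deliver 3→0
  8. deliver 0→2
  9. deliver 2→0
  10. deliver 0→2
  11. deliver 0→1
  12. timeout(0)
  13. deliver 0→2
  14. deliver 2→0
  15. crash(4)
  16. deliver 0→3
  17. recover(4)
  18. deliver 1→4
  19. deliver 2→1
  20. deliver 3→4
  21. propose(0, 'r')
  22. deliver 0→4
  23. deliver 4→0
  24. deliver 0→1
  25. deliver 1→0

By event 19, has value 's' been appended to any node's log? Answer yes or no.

yes

e1 propose(0,'s'): 0[coor,t=1,-]
e2 deliver 0→1: 1[part,t=1,-]
e3 deliver 1→0: ·
e4 deliver 0→4: 4[part,t=1,-]
e5 deliver 4→0: ·
e6 deliver 0→3: 3[part,t=1,-]
e7 deliver 3→0: ·
e8 deliver 0→2: 2[part,t=1,-]
e9 deliver 2→0: 0[coor,t=1,s]
e10 deliver 0→2: 2[part,t=1,s]
e11 deliver 0→1: 1[part,t=1,s]
e12 timeout(0): 0[coor,t=2,s]
e13 deliver 0→2: 2[part,t=2,s]
e14 deliver 2→0: ·
e15 crash(4): 4[✗part,t=1,-]
e16 deliver 0→3: 3[part,t=1,s]
e17 recover(4): 4[part,t=1,-]
e18 deliver 1→4: ·
e19 deliver 2→1: ·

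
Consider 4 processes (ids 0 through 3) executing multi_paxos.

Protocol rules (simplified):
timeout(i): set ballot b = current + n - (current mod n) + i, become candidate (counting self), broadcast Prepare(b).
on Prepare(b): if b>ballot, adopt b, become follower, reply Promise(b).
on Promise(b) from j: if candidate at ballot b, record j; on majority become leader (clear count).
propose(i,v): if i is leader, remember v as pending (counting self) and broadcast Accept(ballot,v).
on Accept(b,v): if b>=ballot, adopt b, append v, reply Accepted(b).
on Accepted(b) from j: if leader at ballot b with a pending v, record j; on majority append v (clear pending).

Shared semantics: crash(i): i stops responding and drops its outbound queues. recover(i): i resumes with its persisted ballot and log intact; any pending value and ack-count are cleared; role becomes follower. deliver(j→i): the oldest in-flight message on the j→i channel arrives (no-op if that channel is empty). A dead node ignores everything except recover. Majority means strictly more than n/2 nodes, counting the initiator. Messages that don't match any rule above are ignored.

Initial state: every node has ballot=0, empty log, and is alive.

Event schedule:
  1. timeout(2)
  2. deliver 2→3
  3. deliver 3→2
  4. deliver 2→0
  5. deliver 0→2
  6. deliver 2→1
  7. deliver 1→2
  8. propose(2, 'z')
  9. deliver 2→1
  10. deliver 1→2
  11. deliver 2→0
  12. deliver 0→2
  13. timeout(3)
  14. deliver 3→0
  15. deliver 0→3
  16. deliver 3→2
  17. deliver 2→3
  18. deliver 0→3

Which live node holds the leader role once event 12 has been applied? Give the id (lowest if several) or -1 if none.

after 1 — timeout(2): n2:cand/b6/[-]
after 2 — deliver 2→3: n3:foll/b6/[-]
after 3 — deliver 3→2: ·
after 4 — deliver 2→0: n0:foll/b6/[-]
after 5 — deliver 0→2: n2:lead/b6/[-]
after 6 — deliver 2→1: n1:foll/b6/[-]
after 7 — deliver 1→2: ·
after 8 — propose(2,'z'): ·
after 9 — deliver 2→1: n1:foll/b6/[z]
after 10 — deliver 1→2: ·
after 11 — deliver 2→0: n0:foll/b6/[z]
after 12 — deliver 0→2: n2:lead/b6/[z]

2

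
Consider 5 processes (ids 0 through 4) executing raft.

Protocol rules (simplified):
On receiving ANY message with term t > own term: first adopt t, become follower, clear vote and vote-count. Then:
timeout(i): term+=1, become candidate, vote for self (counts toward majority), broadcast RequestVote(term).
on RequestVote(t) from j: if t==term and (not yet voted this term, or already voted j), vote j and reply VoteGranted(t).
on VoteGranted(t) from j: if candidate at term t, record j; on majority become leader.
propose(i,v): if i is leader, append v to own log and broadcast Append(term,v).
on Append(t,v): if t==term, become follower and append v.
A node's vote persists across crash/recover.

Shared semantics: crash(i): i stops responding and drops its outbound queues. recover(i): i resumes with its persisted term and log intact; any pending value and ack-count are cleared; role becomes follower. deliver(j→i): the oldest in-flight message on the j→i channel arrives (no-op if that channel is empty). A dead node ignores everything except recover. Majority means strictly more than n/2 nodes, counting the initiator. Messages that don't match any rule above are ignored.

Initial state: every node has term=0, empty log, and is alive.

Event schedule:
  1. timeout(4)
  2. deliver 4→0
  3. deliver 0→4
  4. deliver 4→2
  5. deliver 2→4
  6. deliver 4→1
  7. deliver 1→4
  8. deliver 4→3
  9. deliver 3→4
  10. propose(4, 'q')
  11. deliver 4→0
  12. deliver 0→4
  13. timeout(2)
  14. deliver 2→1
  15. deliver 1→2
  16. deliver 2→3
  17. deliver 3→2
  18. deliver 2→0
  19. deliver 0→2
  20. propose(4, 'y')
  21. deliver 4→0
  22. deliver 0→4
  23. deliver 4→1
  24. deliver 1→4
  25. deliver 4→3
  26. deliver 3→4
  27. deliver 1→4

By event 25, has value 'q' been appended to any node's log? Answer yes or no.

step 1 timeout(4): 4={cand,t=1,log=-}
step 2 deliver 4→0: 0={foll,t=1,log=-}
step 3 deliver 0→4: —
step 4 deliver 4→2: 2={foll,t=1,log=-}
step 5 deliver 2→4: 4={lead,t=1,log=-}
step 6 deliver 4→1: 1={foll,t=1,log=-}
step 7 deliver 1→4: —
step 8 deliver 4→3: 3={foll,t=1,log=-}
step 9 deliver 3→4: —
step 10 propose(4,'q'): 4={lead,t=1,log=q}
step 11 deliver 4→0: 0={foll,t=1,log=q}
step 12 deliver 0→4: —
step 13 timeout(2): 2={cand,t=2,log=-}
step 14 deliver 2→1: 1={foll,t=2,log=-}
step 15 deliver 1→2: —
step 16 deliver 2→3: 3={foll,t=2,log=-}
step 17 deliver 3→2: 2={lead,t=2,log=-}
step 18 deliver 2→0: 0={foll,t=2,log=q}
step 19 deliver 0→2: —
step 20 propose(4,'y'): 4={lead,t=1,log=q,y}
step 21 deliver 4→0: —
step 22 deliver 0→4: —
step 23 deliver 4→1: —
step 24 deliver 1→4: —
step 25 deliver 4→3: —

yes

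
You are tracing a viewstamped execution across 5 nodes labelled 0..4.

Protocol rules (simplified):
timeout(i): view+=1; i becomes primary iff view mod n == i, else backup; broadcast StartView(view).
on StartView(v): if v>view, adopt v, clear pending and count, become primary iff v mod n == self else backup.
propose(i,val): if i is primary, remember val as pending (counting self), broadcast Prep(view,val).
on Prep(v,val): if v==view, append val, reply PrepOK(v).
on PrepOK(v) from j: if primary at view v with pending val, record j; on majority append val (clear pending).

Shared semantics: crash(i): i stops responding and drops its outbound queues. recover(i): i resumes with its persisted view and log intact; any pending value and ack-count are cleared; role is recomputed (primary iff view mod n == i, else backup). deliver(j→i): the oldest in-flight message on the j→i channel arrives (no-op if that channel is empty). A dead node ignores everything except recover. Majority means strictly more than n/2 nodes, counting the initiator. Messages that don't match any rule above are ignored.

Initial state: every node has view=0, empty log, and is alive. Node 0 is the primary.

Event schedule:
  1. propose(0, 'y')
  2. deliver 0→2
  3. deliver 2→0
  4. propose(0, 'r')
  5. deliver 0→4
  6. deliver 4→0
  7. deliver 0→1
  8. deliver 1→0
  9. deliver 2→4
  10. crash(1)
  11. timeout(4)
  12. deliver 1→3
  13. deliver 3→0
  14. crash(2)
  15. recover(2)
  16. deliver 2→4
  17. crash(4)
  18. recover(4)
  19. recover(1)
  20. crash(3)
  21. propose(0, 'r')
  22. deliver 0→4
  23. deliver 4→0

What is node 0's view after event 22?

after 1 — propose(0,'y'): ·
after 2 — deliver 0→2: n2:back/v0/[y]
after 3 — deliver 2→0: ·
after 4 — propose(0,'r'): ·
after 5 — deliver 0→4: n4:back/v0/[y]
after 6 — deliver 4→0: ·
after 7 — deliver 0→1: n1:back/v0/[y]
after 8 — deliver 1→0: n0:prim/v0/[r]
after 9 — deliver 2→4: ·
after 10 — crash(1): n1:✗back/v0/[y]
after 11 — timeout(4): n4:back/v1/[y]
after 12 — deliver 1→3: ·
after 13 — deliver 3→0: ·
after 14 — crash(2): n2:✗back/v0/[y]
after 15 — recover(2): n2:back/v0/[y]
after 16 — deliver 2→4: ·
after 17 — crash(4): n4:✗back/v1/[y]
after 18 — recover(4): n4:back/v1/[y]
after 19 — recover(1): n1:back/v0/[y]
after 20 — crash(3): n3:✗back/v0/[-]
after 21 — propose(0,'r'): ·
after 22 — deliver 0→4: ·

0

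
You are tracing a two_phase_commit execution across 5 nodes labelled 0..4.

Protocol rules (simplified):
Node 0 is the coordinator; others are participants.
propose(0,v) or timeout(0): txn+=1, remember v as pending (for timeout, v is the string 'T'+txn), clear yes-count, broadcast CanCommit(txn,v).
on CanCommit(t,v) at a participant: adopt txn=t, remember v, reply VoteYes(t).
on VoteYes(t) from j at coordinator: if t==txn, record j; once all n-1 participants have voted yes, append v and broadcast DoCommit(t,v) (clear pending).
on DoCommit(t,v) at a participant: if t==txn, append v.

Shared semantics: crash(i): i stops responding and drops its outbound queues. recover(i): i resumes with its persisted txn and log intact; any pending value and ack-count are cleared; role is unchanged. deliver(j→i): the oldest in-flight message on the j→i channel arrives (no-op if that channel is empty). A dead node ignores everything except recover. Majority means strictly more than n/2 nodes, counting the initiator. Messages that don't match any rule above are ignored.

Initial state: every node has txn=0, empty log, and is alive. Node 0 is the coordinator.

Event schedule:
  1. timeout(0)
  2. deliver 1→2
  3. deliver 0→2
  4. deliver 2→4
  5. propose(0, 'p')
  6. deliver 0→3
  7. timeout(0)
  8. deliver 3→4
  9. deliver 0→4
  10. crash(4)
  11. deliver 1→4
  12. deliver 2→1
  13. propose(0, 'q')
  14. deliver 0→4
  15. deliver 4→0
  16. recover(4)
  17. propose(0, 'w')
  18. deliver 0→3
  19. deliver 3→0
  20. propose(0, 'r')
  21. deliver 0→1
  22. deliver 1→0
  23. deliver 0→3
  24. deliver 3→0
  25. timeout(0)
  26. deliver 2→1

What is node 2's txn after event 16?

1

1. timeout(0):  <0:coor t1 ->
2. deliver 1→2:  nop
3. deliver 0→2:  <2:part t1 ->
4. deliver 2→4:  nop
5. propose(0,'p'):  <0:coor t2 ->
6. deliver 0→3:  <3:part t1 ->
7. timeout(0):  <0:coor t3 ->
8. deliver 3→4:  nop
9. deliver 0→4:  <4:part t1 ->
10. crash(4):  <4:✗part t1 ->
11. deliver 1→4:  nop
12. deliver 2→1:  nop
13. propose(0,'q'):  <0:coor t4 ->
14. deliver 0→4:  nop
15. deliver 4→0:  nop
16. recover(4):  <4:part t1 ->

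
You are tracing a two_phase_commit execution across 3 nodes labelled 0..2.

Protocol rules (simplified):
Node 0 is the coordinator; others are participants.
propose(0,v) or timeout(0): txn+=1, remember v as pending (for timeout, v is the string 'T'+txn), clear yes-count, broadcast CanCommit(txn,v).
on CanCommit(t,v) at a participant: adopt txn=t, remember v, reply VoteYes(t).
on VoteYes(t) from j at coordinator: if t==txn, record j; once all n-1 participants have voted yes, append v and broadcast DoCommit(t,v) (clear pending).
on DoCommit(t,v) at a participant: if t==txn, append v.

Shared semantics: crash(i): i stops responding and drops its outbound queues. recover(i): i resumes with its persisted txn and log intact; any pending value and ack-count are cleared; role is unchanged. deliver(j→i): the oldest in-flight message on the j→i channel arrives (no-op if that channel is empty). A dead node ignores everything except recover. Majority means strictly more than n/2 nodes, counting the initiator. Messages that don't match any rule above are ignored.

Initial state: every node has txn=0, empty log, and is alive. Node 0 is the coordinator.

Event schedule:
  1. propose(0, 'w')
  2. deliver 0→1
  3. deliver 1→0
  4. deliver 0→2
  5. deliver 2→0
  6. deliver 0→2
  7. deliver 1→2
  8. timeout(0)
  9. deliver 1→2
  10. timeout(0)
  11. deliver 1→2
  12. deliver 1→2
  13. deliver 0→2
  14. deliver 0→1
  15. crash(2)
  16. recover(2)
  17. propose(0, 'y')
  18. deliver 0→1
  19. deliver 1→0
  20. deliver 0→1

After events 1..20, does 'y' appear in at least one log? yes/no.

no

step 1 propose(0,'w'): 0={coor,t=1,log=-}
step 2 deliver 0→1: 1={part,t=1,log=-}
step 3 deliver 1→0: —
step 4 deliver 0→2: 2={part,t=1,log=-}
step 5 deliver 2→0: 0={coor,t=1,log=w}
step 6 deliver 0→2: 2={part,t=1,log=w}
step 7 deliver 1→2: —
step 8 timeout(0): 0={coor,t=2,log=w}
step 9 deliver 1→2: —
step 10 timeout(0): 0={coor,t=3,log=w}
step 11 deliver 1→2: —
step 12 deliver 1→2: —
step 13 deliver 0→2: 2={part,t=2,log=w}
step 14 deliver 0→1: 1={part,t=1,log=w}
step 15 crash(2): 2={✗part,t=2,log=w}
step 16 recover(2): 2={part,t=2,log=w}
step 17 propose(0,'y'): 0={coor,t=4,log=w}
step 18 deliver 0→1: 1={part,t=2,log=w}
step 19 deliver 1→0: —
step 20 deliver 0→1: 1={part,t=3,log=w}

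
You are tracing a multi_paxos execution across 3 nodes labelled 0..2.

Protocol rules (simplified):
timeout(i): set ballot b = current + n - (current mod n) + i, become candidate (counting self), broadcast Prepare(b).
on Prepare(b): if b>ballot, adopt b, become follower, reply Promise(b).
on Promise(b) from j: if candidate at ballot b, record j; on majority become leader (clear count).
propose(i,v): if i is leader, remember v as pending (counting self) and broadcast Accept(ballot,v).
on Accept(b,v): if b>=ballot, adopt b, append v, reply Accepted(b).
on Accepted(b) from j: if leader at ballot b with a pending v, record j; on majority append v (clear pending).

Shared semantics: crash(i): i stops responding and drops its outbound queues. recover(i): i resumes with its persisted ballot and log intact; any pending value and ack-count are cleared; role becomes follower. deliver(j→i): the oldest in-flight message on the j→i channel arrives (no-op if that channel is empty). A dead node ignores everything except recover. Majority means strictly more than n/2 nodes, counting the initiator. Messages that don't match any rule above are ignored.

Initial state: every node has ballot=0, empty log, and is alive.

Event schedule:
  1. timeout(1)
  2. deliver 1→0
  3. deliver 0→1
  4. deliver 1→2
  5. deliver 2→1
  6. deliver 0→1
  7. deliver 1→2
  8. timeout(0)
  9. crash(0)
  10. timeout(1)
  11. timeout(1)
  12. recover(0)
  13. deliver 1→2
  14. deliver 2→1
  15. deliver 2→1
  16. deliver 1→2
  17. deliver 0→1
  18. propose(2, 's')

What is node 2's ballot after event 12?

[1] timeout(1) → N1(cand b4 [-])
[2] deliver 1→0 → N0(foll b4 [-])
[3] deliver 0→1 → N1(lead b4 [-])
[4] deliver 1→2 → N2(foll b4 [-])
[5] deliver 2→1 → ∅
[6] deliver 0→1 → ∅
[7] deliver 1→2 → ∅
[8] timeout(0) → N0(cand b6 [-])
[9] crash(0) → N0(✗cand b6 [-])
[10] timeout(1) → N1(cand b7 [-])
[11] timeout(1) → N1(cand b10 [-])
[12] recover(0) → N0(foll b6 [-])

4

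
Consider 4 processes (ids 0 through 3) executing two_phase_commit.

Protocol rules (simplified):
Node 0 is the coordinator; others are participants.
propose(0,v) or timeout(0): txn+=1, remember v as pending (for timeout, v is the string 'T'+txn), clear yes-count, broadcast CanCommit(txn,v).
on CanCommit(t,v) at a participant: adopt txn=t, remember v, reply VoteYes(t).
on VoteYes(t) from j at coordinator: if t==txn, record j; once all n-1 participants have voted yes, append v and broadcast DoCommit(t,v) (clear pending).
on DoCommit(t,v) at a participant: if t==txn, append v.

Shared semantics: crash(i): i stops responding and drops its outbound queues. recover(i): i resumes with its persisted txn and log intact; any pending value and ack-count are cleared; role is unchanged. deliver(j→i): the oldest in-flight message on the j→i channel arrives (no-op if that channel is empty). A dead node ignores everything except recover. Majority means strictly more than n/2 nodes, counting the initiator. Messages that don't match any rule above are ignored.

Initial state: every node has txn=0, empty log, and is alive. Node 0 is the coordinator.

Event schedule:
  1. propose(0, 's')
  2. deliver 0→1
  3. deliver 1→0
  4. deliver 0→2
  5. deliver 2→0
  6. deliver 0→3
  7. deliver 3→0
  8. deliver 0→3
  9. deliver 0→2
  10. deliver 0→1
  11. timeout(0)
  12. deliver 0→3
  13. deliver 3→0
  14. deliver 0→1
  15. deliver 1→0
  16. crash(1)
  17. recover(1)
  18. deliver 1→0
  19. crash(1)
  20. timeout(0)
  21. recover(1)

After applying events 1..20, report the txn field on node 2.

e1 propose(0,'s'): 0[coor,t=1,-]
e2 deliver 0→1: 1[part,t=1,-]
e3 deliver 1→0: ·
e4 deliver 0→2: 2[part,t=1,-]
e5 deliver 2→0: ·
e6 deliver 0→3: 3[part,t=1,-]
e7 deliver 3→0: 0[coor,t=1,s]
e8 deliver 0→3: 3[part,t=1,s]
e9 deliver 0→2: 2[part,t=1,s]
e10 deliver 0→1: 1[part,t=1,s]
e11 timeout(0): 0[coor,t=2,s]
e12 deliver 0→3: 3[part,t=2,s]
e13 deliver 3→0: ·
e14 deliver 0→1: 1[part,t=2,s]
e15 deliver 1→0: ·
e16 crash(1): 1[✗part,t=2,s]
e17 recover(1): 1[part,t=2,s]
e18 deliver 1→0: ·
e19 crash(1): 1[✗part,t=2,s]
e20 timeout(0): 0[coor,t=3,s]

1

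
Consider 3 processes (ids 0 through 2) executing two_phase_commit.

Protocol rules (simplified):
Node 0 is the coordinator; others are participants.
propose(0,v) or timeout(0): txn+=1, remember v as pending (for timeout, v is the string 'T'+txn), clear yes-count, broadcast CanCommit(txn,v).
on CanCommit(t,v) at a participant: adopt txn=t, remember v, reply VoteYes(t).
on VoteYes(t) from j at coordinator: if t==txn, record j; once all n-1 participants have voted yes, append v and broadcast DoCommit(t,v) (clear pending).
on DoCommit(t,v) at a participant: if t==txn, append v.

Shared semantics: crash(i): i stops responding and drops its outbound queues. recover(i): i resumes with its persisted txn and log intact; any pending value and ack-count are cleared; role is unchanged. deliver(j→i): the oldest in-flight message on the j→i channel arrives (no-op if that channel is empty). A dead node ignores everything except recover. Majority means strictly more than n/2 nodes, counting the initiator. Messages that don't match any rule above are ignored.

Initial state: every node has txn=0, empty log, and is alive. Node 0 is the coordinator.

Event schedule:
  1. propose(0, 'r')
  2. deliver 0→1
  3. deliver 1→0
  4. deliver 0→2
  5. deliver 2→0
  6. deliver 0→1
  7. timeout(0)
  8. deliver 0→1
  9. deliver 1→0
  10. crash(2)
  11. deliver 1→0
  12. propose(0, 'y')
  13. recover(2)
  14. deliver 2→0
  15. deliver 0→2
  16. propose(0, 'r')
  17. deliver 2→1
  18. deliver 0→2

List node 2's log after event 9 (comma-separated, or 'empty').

empty

1. propose(0,'r'):  <0:coor t1 ->
2. deliver 0→1:  <1:part t1 ->
3. deliver 1→0:  nop
4. deliver 0→2:  <2:part t1 ->
5. deliver 2→0:  <0:coor t1 r>
6. deliver 0→1:  <1:part t1 r>
7. timeout(0):  <0:coor t2 r>
8. deliver 0→1:  <1:part t2 r>
9. deliver 1→0:  nop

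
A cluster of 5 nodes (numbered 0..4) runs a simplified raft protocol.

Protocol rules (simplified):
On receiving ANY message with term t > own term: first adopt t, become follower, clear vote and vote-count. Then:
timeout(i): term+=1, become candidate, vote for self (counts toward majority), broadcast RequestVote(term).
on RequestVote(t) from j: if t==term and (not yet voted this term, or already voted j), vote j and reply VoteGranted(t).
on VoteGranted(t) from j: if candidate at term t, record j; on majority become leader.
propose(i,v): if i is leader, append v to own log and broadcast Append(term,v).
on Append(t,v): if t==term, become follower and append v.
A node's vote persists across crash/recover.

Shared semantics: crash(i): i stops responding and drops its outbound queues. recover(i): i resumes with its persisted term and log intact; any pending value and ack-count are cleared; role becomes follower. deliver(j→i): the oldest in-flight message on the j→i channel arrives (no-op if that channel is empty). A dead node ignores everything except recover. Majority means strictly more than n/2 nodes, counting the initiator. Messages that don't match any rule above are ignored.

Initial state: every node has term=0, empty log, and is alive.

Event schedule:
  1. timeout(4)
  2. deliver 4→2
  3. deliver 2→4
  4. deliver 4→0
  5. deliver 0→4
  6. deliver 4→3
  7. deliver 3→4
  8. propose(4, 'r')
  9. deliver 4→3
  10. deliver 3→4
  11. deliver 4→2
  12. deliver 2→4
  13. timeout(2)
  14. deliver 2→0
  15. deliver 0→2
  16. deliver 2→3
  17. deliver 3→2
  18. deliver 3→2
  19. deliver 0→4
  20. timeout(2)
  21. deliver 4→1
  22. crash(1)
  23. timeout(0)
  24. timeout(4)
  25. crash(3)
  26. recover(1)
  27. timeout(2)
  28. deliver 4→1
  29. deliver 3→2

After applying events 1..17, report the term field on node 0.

e1 timeout(4): 4[cand,t=1,-]
e2 deliver 4→2: 2[foll,t=1,-]
e3 deliver 2→4: ·
e4 deliver 4→0: 0[foll,t=1,-]
e5 deliver 0→4: 4[lead,t=1,-]
e6 deliver 4→3: 3[foll,t=1,-]
e7 deliver 3→4: ·
e8 propose(4,'r'): 4[lead,t=1,r]
e9 deliver 4→3: 3[foll,t=1,r]
e10 deliver 3→4: ·
e11 deliver 4→2: 2[foll,t=1,r]
e12 deliver 2→4: ·
e13 timeout(2): 2[cand,t=2,r]
e14 deliver 2→0: 0[foll,t=2,-]
e15 deliver 0→2: ·
e16 deliver 2→3: 3[foll,t=2,r]
e17 deliver 3→2: 2[lead,t=2,r]

2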